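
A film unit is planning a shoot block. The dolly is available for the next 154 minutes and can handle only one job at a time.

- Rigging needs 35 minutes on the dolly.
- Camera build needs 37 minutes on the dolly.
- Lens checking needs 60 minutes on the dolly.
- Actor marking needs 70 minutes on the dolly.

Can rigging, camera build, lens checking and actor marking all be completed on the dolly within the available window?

No

Running back to back, the jobs need 35 + 37 + 60 + 70 = 202 minutes on the dolly.
Since 202 > 154, they cannot all fit.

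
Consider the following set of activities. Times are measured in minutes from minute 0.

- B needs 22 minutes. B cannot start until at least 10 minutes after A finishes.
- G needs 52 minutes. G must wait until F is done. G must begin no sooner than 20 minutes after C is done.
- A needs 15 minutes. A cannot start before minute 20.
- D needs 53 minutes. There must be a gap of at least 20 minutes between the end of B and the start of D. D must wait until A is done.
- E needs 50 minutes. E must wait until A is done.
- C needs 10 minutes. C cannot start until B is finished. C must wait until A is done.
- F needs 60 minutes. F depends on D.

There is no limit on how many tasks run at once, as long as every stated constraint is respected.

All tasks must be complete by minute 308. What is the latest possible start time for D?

To finish by minute 308, G (duration 52) must start no later than minute 256.
F has to be done before G (must start by minute 256). That means finishing by minute 256, i.e. starting by 256 − 60 = minute 196.
D feeds into F (must start by minute 196); so D must finish by minute 196 and therefore start by minute 143.

143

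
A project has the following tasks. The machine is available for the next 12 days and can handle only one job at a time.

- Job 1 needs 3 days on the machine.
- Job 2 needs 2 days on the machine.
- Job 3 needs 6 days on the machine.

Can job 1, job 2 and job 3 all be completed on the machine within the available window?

Running back to back, the jobs need 3 + 2 + 6 = 11 days on the machine.
Since 11 ≤ 12, they fit within the window.

Yes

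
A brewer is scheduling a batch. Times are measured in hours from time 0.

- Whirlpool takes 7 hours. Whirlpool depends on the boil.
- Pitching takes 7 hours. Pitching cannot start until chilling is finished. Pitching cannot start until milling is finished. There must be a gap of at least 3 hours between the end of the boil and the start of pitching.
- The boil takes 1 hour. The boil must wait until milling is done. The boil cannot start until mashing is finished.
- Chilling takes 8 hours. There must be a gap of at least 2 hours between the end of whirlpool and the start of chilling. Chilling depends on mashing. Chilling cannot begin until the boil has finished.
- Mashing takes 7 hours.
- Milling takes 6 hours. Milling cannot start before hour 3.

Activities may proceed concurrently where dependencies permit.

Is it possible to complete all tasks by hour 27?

Nothing blocks mashing, so it runs from hour 0 to hour 7.
Milling cannot begin until its own release at hour 3. It runs from hour 3 to 3 + 6 = hour 9.
For the boil: milling (finishes hour 9); mashing (finishes hour 7). Taking the maximum gives a start of hour 9, and it finishes at 9 + 1 = hour 10.
Whirlpool waits on the boil (finishes hour 10), so it starts at hour 10 and finishes at 10 + 7 = hour 17.
Chilling cannot start until whirlpool (finishes hour 17, plus 2-hour gap → hour 19); mashing (finishes hour 7); the boil (finishes hour 10). The controlling bound is hour 19, so chilling finishes at 19 + 8 = hour 27.
Pitching cannot start until chilling (finishes hour 27); milling (finishes hour 9); the boil (finishes hour 10, plus 3-hour gap → hour 13). The controlling bound is hour 27, so pitching finishes at 27 + 7 = hour 34.
The earliest everything can be done is hour 34, which is after the deadline of 27, so it is not possible.

No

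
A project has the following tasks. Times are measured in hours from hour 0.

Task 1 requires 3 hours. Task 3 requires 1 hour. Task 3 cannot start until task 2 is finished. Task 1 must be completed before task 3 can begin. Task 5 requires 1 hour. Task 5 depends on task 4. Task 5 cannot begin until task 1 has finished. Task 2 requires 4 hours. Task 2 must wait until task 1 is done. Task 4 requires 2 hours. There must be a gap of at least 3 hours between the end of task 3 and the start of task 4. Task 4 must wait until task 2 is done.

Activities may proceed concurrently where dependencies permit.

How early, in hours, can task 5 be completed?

14

Task 1 can start immediately at hour 0; it finishes at hour 3.
Task 2 cannot begin until task 1 (finishes hour 3). It runs from hour 3 to 3 + 4 = hour 7.
For task 3: task 2 (finishes hour 7); task 1 (finishes hour 3). Taking the maximum gives a start of hour 7, and it finishes at 7 + 1 = hour 8.
Task 4 cannot start until task 3 (finishes hour 8, plus 3-hour gap → hour 11); task 2 (finishes hour 7). The controlling bound is hour 11, so task 4 finishes at 11 + 2 = hour 13.
Task 5 needs all of task 4 (finishes hour 13); task 1 (finishes hour 3). That puts its earliest start at hour 13; it finishes at 13 + 1 = hour 14.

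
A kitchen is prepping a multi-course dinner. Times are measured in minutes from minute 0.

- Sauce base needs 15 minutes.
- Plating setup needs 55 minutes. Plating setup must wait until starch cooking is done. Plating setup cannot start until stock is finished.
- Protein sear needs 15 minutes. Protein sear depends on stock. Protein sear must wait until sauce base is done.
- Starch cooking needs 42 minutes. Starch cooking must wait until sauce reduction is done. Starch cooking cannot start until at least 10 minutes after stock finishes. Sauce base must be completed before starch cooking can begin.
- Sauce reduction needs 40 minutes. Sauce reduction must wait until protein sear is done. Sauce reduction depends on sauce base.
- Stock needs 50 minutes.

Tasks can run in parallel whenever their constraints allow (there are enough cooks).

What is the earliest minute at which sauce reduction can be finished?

Nothing blocks sauce base, so it runs from minute 0 to minute 15.
Stock has no prerequisites, so it starts at minute 0 and finishes at minute 50.
Protein sear needs all of stock (finishes minute 50); sauce base (finishes minute 15). That puts its earliest start at minute 50; it finishes at 50 + 15 = minute 65.
Sauce reduction has to wait for protein sear (finishes minute 65); sauce base (finishes minute 15). The latest of these is minute 65, so sauce reduction runs minute 65 to 65 + 40 = minute 105.

105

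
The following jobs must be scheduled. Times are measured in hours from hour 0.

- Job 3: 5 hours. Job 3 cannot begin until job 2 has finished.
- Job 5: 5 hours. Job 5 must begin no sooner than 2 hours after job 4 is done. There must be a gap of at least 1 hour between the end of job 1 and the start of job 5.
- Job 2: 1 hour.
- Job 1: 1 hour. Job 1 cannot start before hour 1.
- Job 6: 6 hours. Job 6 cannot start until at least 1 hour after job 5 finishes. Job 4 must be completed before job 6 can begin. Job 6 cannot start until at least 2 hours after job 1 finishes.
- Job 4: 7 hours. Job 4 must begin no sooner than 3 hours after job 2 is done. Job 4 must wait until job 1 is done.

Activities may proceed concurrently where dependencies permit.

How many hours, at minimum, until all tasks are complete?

25

Job 2 has no prerequisites, so it starts at hour 0 and finishes at hour 1.
Job 3 cannot begin until job 2 (finishes hour 1). It runs from hour 1 to 1 + 5 = hour 6.
Job 1 waits on its own release at hour 1, so it starts at hour 1 and finishes at 1 + 1 = hour 2.
Job 4 has to wait for job 2 (finishes hour 1, plus 3-hour gap → hour 4); job 1 (finishes hour 2). The latest of these is hour 4, so job 4 runs hour 4 to 4 + 7 = hour 11.
For job 5: job 4 (finishes hour 11, plus 2-hour gap → hour 13); job 1 (finishes hour 2, plus 1-hour gap → hour 3). Taking the maximum gives a start of hour 13, and it finishes at 13 + 5 = hour 18.
For job 6: job 5 (finishes hour 18, plus 1-hour gap → hour 19); job 4 (finishes hour 11); job 1 (finishes hour 2, plus 2-hour gap → hour 4). Taking the maximum gives a start of hour 19, and it finishes at 19 + 6 = hour 25.
All tasks are finished once the last one completes. Finish times: Job 1 at 2, Job 2 at 1, Job 3 at 6, Job 4 at 11, Job 5 at 18, Job 6 at 25. The latest is hour 25.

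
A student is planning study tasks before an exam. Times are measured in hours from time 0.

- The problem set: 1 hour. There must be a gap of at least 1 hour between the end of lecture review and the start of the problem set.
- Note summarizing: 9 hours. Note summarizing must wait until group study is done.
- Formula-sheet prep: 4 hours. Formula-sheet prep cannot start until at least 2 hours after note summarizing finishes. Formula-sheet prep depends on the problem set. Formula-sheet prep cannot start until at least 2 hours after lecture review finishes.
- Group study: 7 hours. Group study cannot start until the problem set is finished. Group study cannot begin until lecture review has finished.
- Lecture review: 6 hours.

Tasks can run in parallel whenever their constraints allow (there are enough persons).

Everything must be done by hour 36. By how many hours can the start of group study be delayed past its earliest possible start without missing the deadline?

Nothing blocks lecture review, so it runs from hour 0 to hour 6.
After lecture review (finishes hour 6, plus 1-hour gap → hour 7), the problem set can start at hour 7 and finishes at hour 8.
For group study: the problem set (finishes hour 8); lecture review (finishes hour 6). Taking the maximum gives a start of hour 8, and it finishes at 8 + 7 = hour 15.

Working backward from the deadline:
To finish by hour 36, formula-sheet prep (duration 4) must start no later than hour 32.
Note summarizing must finish before formula-sheet prep (must start by hour 32, minus 2-hour gap → hour 30). With a 9-hour duration, note summarizing must start by 30 − 9 = hour 21.
Group study has to be done before note summarizing (must start by hour 21). That means finishing by hour 21, i.e. starting by 21 − 7 = hour 14.
So group study can start as early as hour 8 and as late as hour 14, giving 14 − 8 = 6 hours of slack.

6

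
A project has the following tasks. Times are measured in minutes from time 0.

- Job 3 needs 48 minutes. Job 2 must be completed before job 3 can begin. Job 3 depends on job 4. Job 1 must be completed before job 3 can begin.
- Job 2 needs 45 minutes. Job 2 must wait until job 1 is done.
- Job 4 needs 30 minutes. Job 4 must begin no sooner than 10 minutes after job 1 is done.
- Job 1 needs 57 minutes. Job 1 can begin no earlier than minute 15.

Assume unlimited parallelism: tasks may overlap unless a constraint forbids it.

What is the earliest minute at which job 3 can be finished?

After its own release at minute 15, job 1 can start at minute 15 and finishes at minute 72.
After job 1 (finishes minute 72, plus 10-minute gap → minute 82), job 4 can start at minute 82 and finishes at minute 112.
Job 2 cannot begin until job 1 (finishes minute 72). It runs from minute 72 to 72 + 45 = minute 117.
Job 3 has to wait for job 2 (finishes minute 117); job 4 (finishes minute 112); job 1 (finishes minute 72). The latest of these is minute 117, so job 3 runs minute 117 to 117 + 48 = minute 165.

165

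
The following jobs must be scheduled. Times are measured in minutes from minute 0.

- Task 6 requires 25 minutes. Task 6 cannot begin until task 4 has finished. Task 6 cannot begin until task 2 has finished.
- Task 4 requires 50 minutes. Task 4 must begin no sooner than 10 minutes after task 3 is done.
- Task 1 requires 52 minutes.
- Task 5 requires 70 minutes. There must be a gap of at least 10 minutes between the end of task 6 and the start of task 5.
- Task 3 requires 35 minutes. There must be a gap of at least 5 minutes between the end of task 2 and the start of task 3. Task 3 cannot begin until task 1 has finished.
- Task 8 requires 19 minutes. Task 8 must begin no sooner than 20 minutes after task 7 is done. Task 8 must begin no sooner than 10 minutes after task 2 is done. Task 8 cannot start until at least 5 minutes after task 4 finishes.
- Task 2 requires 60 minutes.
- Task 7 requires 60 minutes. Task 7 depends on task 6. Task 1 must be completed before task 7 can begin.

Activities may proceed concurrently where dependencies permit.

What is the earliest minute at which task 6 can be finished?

185

Task 2 can start immediately at minute 0; it finishes at minute 60.
Nothing blocks task 1, so it runs from minute 0 to minute 52.
Task 3 cannot start until task 2 (finishes minute 60, plus 5-minute gap → minute 65); task 1 (finishes minute 52). The controlling bound is minute 65, so task 3 finishes at 65 + 35 = minute 100.
Task 4 waits on task 3 (finishes minute 100, plus 10-minute gap → minute 110), so it starts at minute 110 and finishes at 110 + 50 = minute 160.
For task 6: task 4 (finishes minute 160); task 2 (finishes minute 60). Taking the maximum gives a start of minute 160, and it finishes at 160 + 25 = minute 185.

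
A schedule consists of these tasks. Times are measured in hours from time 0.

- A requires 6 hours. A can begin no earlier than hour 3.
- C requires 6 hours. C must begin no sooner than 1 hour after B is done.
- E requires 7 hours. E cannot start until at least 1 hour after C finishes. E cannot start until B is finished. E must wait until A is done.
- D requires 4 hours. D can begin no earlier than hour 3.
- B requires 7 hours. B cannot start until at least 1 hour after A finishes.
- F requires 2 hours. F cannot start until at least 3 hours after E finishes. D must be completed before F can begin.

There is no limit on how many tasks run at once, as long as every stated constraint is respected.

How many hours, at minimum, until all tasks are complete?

37

After its own release at hour 3, D can start at hour 3 and finishes at hour 7.
After its own release at hour 3, A can start at hour 3 and finishes at hour 9.
B cannot begin until A (finishes hour 9, plus 1-hour gap → hour 10). It runs from hour 10 to 10 + 7 = hour 17.
After B (finishes hour 17, plus 1-hour gap → hour 18), C can start at hour 18 and finishes at hour 24.
E cannot start until C (finishes hour 24, plus 1-hour gap → hour 25); B (finishes hour 17); A (finishes hour 9). The controlling bound is hour 25, so E finishes at 25 + 7 = hour 32.
For F: E (finishes hour 32, plus 3-hour gap → hour 35); D (finishes hour 7). Taking the maximum gives a start of hour 35, and it finishes at 35 + 2 = hour 37.
All tasks are finished once the last one completes. Finish times: A at 9, B at 17, C at 24, D at 7, E at 32, F at 37. The latest is hour 37.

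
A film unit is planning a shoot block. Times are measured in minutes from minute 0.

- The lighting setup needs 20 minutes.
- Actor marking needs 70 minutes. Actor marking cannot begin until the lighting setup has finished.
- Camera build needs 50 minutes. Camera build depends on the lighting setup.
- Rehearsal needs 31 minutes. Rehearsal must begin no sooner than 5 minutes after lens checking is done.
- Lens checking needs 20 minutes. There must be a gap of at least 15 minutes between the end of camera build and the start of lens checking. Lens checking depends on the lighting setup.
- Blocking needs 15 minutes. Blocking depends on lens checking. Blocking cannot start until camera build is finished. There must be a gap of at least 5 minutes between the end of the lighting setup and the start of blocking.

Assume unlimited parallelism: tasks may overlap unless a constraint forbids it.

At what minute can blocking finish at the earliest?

120

The lighting setup can start immediately at minute 0; it finishes at minute 20.
After the lighting setup (finishes minute 20), camera build can start at minute 20 and finishes at minute 70.
For lens checking: camera build (finishes minute 70, plus 15-minute gap → minute 85); the lighting setup (finishes minute 20). Taking the maximum gives a start of minute 85, and it finishes at 85 + 20 = minute 105.
Blocking needs all of lens checking (finishes minute 105); camera build (finishes minute 70); the lighting setup (finishes minute 20, plus 5-minute gap → minute 25). That puts its earliest start at minute 105; it finishes at 105 + 15 = minute 120.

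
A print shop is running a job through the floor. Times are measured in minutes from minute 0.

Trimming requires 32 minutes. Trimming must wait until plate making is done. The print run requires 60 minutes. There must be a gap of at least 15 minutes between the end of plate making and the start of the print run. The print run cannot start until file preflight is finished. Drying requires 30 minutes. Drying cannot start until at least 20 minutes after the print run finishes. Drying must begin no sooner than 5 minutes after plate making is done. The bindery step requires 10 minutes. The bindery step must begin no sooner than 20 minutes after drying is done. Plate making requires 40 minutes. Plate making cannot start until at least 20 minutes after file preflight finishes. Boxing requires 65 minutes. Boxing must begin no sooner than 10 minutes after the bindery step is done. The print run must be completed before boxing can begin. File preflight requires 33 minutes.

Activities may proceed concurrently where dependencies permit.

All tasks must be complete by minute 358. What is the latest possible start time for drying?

Boxing has no dependents, so it just needs to finish by minute 358. Starting by 358 − 65 = minute 293 achieves that.
The bindery step must finish before boxing (must start by minute 293, minus 10-minute gap → minute 283). With a 10-minute duration, the bindery step must start by 283 − 10 = minute 273.
Since the bindery step (must start by minute 273, minus 20-minute gap → minute 253) depends on it, drying must finish by minute 253. Backing off its 30-minute duration gives a latest start of minute 223.

223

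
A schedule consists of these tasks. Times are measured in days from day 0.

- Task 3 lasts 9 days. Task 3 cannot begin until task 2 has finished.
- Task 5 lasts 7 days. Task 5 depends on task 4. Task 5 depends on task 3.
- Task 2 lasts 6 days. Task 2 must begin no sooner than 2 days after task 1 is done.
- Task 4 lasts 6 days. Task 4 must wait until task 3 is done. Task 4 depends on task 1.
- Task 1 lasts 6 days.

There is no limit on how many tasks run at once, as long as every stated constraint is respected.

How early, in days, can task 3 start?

14

Nothing blocks task 1, so it runs from day 0 to day 6.
After task 1 (finishes day 6, plus 2-day gap → day 8), task 2 can start at day 8 and finishes at day 14.
Task 3 waits on task 2 (finishes day 14), so the earliest it can start is day 14.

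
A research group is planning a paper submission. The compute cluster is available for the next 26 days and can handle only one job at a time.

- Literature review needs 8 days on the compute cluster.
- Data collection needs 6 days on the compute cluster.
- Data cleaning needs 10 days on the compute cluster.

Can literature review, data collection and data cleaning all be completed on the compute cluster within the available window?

Running back to back, the jobs need 8 + 6 + 10 = 24 days on the compute cluster.
Since 24 ≤ 26, they fit within the window.

Yes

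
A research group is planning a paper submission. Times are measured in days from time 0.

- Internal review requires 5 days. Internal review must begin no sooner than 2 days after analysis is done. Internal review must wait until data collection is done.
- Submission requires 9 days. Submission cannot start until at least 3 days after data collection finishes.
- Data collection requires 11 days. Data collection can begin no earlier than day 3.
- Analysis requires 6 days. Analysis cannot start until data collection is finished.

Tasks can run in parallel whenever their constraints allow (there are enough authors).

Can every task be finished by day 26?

After its own release at day 3, data collection can start at day 3 and finishes at day 14.
Submission cannot begin until data collection (finishes day 14, plus 3-day gap → day 17). It runs from day 17 to 17 + 9 = day 26.
Analysis cannot begin until data collection (finishes day 14). It runs from day 14 to 14 + 6 = day 20.
For internal review: analysis (finishes day 20, plus 2-day gap → day 22); data collection (finishes day 14). Taking the maximum gives a start of day 22, and it finishes at 22 + 5 = day 27.
The earliest everything can be done is day 27, which is after the deadline of 26, so it is not possible.

No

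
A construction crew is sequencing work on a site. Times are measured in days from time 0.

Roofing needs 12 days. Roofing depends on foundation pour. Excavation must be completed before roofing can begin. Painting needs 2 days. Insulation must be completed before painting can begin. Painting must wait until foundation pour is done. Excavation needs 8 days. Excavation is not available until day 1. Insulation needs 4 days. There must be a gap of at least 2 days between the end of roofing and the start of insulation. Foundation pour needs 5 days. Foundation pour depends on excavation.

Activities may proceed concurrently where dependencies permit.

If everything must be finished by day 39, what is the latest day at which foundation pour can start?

14

Painting must finish by day 39; it takes 2 days, so it must start by 39 − 2 = day 37.
Insulation has to be done before painting (must start by day 37). That means finishing by day 37, i.e. starting by 37 − 4 = day 33.
Roofing must finish before insulation (must start by day 33, minus 2-day gap → day 31). With a 12-day duration, roofing must start by 31 − 12 = day 19.
Foundation pour must finish in time for roofing (must start by day 19); painting (must start by day 37). The tightest is day 19, so foundation pour must start by 19 − 5 = day 14.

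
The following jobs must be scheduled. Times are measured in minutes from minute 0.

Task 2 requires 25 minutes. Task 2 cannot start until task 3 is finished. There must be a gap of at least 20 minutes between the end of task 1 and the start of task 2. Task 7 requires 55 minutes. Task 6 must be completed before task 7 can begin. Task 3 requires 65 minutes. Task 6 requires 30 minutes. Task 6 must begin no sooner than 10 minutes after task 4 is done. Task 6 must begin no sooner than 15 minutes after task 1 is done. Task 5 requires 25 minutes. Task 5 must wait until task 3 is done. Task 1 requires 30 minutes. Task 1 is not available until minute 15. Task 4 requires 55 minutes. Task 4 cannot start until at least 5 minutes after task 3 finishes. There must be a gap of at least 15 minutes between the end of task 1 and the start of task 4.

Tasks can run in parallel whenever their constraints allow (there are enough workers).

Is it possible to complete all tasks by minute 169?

Task 3 has no prerequisites, so it starts at minute 0 and finishes at minute 65.
Task 5 cannot begin until task 3 (finishes minute 65). It runs from minute 65 to 65 + 25 = minute 90.
After its own release at minute 15, task 1 can start at minute 15 and finishes at minute 45.
Task 4 cannot start until task 3 (finishes minute 65, plus 5-minute gap → minute 70); task 1 (finishes minute 45, plus 15-minute gap → minute 60). The controlling bound is minute 70, so task 4 finishes at 70 + 55 = minute 125.
Task 6 needs all of task 4 (finishes minute 125, plus 10-minute gap → minute 135); task 1 (finishes minute 45, plus 15-minute gap → minute 60). That puts its earliest start at minute 135; it finishes at 135 + 30 = minute 165.
Task 7 cannot begin until task 6 (finishes minute 165). It runs from minute 165 to 165 + 55 = minute 220.
Task 2 needs all of task 3 (finishes minute 65); task 1 (finishes minute 45, plus 20-minute gap → minute 65). That puts its earliest start at minute 65; it finishes at 65 + 25 = minute 90.
The earliest everything can be done is minute 220, which is after the deadline of 169, so it is not possible.

No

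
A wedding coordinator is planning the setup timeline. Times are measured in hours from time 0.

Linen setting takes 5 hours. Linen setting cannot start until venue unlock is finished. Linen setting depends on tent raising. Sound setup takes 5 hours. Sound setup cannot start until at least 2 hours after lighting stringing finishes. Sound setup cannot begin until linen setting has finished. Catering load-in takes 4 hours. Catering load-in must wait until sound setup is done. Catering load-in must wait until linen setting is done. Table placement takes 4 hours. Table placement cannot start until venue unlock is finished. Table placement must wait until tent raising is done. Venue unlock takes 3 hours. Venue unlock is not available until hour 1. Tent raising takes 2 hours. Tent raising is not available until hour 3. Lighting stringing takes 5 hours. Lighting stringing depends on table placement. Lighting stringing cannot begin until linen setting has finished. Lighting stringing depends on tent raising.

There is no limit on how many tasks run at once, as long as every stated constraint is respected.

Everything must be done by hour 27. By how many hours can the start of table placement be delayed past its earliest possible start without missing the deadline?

2

Tent raising cannot begin until its own release at hour 3. It runs from hour 3 to 3 + 2 = hour 5.
After its own release at hour 1, venue unlock can start at hour 1 and finishes at hour 4.
Table placement has to wait for venue unlock (finishes hour 4); tent raising (finishes hour 5). The latest of these is hour 5, so table placement runs hour 5 to 5 + 4 = hour 9.

Working backward from the deadline:
Catering load-in has no dependents, so it just needs to finish by hour 27. Starting by 27 − 4 = hour 23 achieves that.
Since catering load-in (must start by hour 23) depends on it, sound setup must finish by hour 23. Backing off its 5-hour duration gives a latest start of hour 18.
Since sound setup (must start by hour 18, minus 2-hour gap → hour 16) depends on it, lighting stringing must finish by hour 16. Backing off its 5-hour duration gives a latest start of hour 11.
Table placement must finish before lighting stringing (must start by hour 11). With a 4-hour duration, table placement must start by 11 − 4 = hour 7.
So table placement can start as early as hour 5 and as late as hour 7, giving 7 − 5 = 2 hours of slack.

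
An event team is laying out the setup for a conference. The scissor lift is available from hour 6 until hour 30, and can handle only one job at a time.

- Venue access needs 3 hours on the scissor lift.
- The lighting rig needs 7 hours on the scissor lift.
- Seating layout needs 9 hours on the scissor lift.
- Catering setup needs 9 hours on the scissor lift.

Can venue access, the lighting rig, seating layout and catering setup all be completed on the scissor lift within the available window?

No

The scissor lift window is 30 − 6 = 24 hours.
Running back to back, the jobs need 3 + 7 + 9 + 9 = 28 hours on the scissor lift.
Since 28 > 24, they cannot all fit.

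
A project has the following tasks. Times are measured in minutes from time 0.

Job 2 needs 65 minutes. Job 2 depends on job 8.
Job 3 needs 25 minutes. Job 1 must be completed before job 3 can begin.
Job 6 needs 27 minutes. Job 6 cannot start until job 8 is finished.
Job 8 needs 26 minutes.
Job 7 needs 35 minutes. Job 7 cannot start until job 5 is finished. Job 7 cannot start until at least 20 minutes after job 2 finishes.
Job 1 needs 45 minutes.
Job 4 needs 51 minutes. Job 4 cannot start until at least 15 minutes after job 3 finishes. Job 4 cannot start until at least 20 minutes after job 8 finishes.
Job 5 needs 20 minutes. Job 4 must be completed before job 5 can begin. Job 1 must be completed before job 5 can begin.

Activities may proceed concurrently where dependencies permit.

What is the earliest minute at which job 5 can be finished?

Job 8 has no prerequisites, so it starts at minute 0 and finishes at minute 26.
Nothing blocks job 1, so it runs from minute 0 to minute 45.
Job 3 cannot begin until job 1 (finishes minute 45). It runs from minute 45 to 45 + 25 = minute 70.
For job 4: job 3 (finishes minute 70, plus 15-minute gap → minute 85); job 8 (finishes minute 26, plus 20-minute gap → minute 46). Taking the maximum gives a start of minute 85, and it finishes at 85 + 51 = minute 136.
Job 5 has to wait for job 4 (finishes minute 136); job 1 (finishes minute 45). The latest of these is minute 136, so job 5 runs minute 136 to 136 + 20 = minute 156.

156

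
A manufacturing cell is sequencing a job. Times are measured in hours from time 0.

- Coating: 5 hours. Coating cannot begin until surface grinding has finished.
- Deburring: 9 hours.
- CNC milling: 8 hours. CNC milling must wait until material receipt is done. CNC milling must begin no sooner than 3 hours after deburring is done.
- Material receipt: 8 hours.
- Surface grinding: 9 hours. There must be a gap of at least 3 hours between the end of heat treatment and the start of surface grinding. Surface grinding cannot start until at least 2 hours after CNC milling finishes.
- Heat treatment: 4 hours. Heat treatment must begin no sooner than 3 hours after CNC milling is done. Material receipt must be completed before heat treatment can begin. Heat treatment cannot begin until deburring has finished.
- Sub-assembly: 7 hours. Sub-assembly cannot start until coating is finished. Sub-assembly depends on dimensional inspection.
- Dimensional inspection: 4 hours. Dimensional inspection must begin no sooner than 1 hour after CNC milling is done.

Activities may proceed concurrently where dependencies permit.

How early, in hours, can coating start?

Deburring can start immediately at hour 0; it finishes at hour 9.
Material receipt has no prerequisites, so it starts at hour 0 and finishes at hour 8.
CNC milling has to wait for material receipt (finishes hour 8); deburring (finishes hour 9, plus 3-hour gap → hour 12). The latest of these is hour 12, so CNC milling runs hour 12 to 12 + 8 = hour 20.
For heat treatment: CNC milling (finishes hour 20, plus 3-hour gap → hour 23); material receipt (finishes hour 8); deburring (finishes hour 9). Taking the maximum gives a start of hour 23, and it finishes at 23 + 4 = hour 27.
For surface grinding: heat treatment (finishes hour 27, plus 3-hour gap → hour 30); CNC milling (finishes hour 20, plus 2-hour gap → hour 22). Taking the maximum gives a start of hour 30, and it finishes at 30 + 9 = hour 39.
Coating waits on surface grinding (finishes hour 39), so the earliest it can start is hour 39.

39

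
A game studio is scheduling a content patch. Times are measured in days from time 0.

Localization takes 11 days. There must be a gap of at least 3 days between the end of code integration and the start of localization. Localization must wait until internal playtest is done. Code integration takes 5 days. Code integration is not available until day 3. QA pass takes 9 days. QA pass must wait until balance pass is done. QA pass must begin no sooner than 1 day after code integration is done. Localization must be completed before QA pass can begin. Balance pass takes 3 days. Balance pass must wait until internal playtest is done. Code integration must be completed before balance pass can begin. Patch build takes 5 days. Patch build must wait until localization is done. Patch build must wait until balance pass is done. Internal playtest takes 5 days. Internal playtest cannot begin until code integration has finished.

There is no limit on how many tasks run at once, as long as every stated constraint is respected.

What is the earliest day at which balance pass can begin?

After its own release at day 3, code integration can start at day 3 and finishes at day 8.
Internal playtest cannot begin until code integration (finishes day 8). It runs from day 8 to 8 + 5 = day 13.
Balance pass waits on internal playtest (finishes day 13); code integration (finishes day 8). The latest of these is day 13, which is the earliest balance pass can start.

13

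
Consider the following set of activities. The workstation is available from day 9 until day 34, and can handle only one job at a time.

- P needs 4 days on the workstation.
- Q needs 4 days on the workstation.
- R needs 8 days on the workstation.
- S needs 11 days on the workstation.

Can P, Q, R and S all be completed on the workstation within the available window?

The workstation window is 34 − 9 = 25 days.
Running back to back, the jobs need 4 + 4 + 8 + 11 = 27 days on the workstation.
Since 27 > 25, they cannot all fit.

No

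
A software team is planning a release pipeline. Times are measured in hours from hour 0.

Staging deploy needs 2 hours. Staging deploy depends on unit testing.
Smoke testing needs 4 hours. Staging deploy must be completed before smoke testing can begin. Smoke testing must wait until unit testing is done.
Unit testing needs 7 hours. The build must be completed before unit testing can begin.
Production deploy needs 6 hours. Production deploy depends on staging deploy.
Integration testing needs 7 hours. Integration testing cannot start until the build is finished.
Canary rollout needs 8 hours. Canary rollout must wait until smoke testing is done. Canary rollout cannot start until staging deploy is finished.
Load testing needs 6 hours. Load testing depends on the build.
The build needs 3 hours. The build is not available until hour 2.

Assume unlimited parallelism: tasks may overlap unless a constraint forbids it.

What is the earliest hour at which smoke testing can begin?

14

After its own release at hour 2, the build can start at hour 2 and finishes at hour 5.
After the build (finishes hour 5), unit testing can start at hour 5 and finishes at hour 12.
Staging deploy cannot begin until unit testing (finishes hour 12). It runs from hour 12 to 12 + 2 = hour 14.
Smoke testing waits on staging deploy (finishes hour 14); unit testing (finishes hour 12). The latest of these is hour 14, which is the earliest smoke testing can start.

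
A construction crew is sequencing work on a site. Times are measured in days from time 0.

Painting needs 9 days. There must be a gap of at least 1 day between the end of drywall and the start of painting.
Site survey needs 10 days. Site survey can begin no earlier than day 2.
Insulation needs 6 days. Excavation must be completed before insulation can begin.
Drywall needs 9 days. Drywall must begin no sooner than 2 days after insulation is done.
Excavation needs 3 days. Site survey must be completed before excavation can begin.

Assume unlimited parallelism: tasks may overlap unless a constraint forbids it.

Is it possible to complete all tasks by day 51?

Site survey waits on its own release at day 2, so it starts at day 2 and finishes at 2 + 10 = day 12.
After site survey (finishes day 12), excavation can start at day 12 and finishes at day 15.
Insulation cannot begin until excavation (finishes day 15). It runs from day 15 to 15 + 6 = day 21.
Drywall cannot begin until insulation (finishes day 21, plus 2-day gap → day 23). It runs from day 23 to 23 + 9 = day 32.
Painting waits on drywall (finishes day 32, plus 1-day gap → day 33), so it starts at day 33 and finishes at 33 + 9 = day 42.
Every task is finished by day 42, which is no later than the deadline of 51, so the schedule is feasible.

Yes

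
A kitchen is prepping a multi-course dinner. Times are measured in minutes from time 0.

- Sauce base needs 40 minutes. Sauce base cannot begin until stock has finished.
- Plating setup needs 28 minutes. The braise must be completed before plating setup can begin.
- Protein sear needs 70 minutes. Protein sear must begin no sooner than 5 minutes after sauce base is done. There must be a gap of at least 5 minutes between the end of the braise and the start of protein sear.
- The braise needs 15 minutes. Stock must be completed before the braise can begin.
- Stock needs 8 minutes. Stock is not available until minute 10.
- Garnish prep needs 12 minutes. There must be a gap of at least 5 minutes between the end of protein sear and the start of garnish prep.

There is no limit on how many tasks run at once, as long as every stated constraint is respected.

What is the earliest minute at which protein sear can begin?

Stock cannot begin until its own release at minute 10. It runs from minute 10 to 10 + 8 = minute 18.
The braise waits on stock (finishes minute 18), so it starts at minute 18 and finishes at 18 + 15 = minute 33.
Sauce base waits on stock (finishes minute 18), so it starts at minute 18 and finishes at 18 + 40 = minute 58.
Protein sear waits on sauce base (finishes minute 58, plus 5-minute gap → minute 63); the braise (finishes minute 33, plus 5-minute gap → minute 38). The latest of these is minute 63, which is the earliest protein sear can start.

63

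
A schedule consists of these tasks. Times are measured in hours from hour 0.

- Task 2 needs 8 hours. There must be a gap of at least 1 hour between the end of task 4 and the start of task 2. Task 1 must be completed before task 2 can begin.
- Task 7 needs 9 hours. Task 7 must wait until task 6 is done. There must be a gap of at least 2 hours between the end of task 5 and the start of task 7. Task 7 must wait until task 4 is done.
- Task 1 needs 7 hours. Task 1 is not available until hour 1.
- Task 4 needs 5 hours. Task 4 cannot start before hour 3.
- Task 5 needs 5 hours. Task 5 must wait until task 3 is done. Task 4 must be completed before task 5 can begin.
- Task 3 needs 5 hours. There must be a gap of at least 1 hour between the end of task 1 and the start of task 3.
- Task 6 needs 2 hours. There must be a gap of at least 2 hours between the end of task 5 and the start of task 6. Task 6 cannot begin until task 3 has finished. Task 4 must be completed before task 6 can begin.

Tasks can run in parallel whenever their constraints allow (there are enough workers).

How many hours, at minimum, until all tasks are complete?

Task 4 waits on its own release at hour 3, so it starts at hour 3 and finishes at 3 + 5 = hour 8.
Task 1 waits on its own release at hour 1, so it starts at hour 1 and finishes at 1 + 7 = hour 8.
Task 3 cannot begin until task 1 (finishes hour 8, plus 1-hour gap → hour 9). It runs from hour 9 to 9 + 5 = hour 14.
Task 5 has to wait for task 3 (finishes hour 14); task 4 (finishes hour 8). The latest of these is hour 14, so task 5 runs hour 14 to 14 + 5 = hour 19.
Task 6 cannot start until task 5 (finishes hour 19, plus 2-hour gap → hour 21); task 3 (finishes hour 14); task 4 (finishes hour 8). The controlling bound is hour 21, so task 6 finishes at 21 + 2 = hour 23.
Task 7 has to wait for task 6 (finishes hour 23); task 5 (finishes hour 19, plus 2-hour gap → hour 21); task 4 (finishes hour 8). The latest of these is hour 23, so task 7 runs hour 23 to 23 + 9 = hour 32.
Task 2 cannot start until task 4 (finishes hour 8, plus 1-hour gap → hour 9); task 1 (finishes hour 8). The controlling bound is hour 9, so task 2 finishes at 9 + 8 = hour 17.
All tasks are finished once the last one completes. Finish times: Task 1 at 8, Task 2 at 17, Task 3 at 14, Task 4 at 8, Task 5 at 19, Task 6 at 23, Task 7 at 32. The latest is hour 32.

32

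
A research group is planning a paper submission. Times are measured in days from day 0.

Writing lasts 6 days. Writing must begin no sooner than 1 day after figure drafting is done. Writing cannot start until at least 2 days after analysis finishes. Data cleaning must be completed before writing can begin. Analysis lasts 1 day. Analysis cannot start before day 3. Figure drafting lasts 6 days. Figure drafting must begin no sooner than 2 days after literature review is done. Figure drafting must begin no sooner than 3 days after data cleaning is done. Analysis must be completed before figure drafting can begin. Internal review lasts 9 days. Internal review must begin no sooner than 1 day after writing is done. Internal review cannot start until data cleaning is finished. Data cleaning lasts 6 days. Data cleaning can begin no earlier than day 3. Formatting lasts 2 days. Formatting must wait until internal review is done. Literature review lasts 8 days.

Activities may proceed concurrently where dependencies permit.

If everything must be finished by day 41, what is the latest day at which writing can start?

23

Nothing follows formatting; the deadline of day 41 is its only limit. It must start by 41 − 2 = day 39.
Internal review feeds into formatting (must start by day 39); so internal review must finish by day 39 and therefore start by day 30.
Writing has to be done before internal review (must start by day 30, minus 1-day gap → day 29). That means finishing by day 29, i.e. starting by 29 − 6 = day 23.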